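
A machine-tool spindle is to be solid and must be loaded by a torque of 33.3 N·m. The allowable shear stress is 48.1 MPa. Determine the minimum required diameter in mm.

For a solid shaft τ_max = 16T/(πd³), so d = (16T/(π τ_allow))^(1/3) = (16·33.30/(π·4.81×10^7))^(1/3) = 0.01522 m.

15.2 mm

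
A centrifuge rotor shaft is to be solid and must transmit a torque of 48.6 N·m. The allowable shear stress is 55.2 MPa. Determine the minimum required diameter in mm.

16.5 mm

For a solid shaft τ_max = 16T/(πd³), so d = (16T/(π τ_allow))^(1/3) = (16·48.60/(π·5.52×10^7))^(1/3) = 0.01649 m.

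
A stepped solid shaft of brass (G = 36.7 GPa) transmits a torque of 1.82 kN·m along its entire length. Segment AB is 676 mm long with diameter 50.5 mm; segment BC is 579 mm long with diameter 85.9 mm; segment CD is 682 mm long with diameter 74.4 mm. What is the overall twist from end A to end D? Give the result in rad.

J_AB = π(0.0505)⁴/32 = 6.39×10^-7 m⁴; J_BC = π(0.0859)⁴/32 = 5.35×10^-6 m⁴; J_CD = π(0.0744)⁴/32 = 3.01×10^-6 m⁴.
θ = (T/G)·Σ L_i/J_i = (1820/36.7×10⁹)·(0.676/6.39×10^-7 + 0.579/5.35×10^-6 + 0.682/3.01×10^-6) = 0.06912 rad.

0.0691 rad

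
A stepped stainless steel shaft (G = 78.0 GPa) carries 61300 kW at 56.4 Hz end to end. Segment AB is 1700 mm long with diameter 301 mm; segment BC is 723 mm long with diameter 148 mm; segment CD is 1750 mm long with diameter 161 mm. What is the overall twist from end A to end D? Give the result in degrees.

5.59°

ω = 2π·56.4 = 354.4 rad/s, so T = P/ω = 61300×10³ / 354.4 = 173000 N·m.
J_AB = π(0.301)⁴/32 = 8.06×10^-4 m⁴; J_BC = π(0.148)⁴/32 = 4.71×10^-5 m⁴; J_CD = π(0.161)⁴/32 = 6.60×10^-5 m⁴.
θ = (T/G)·Σ L_i/J_i = (173000/78.0×10⁹)·(1.70/8.06×10^-4 + 0.723/4.71×10^-5 + 1.75/6.60×10^-5) = 0.09755 rad.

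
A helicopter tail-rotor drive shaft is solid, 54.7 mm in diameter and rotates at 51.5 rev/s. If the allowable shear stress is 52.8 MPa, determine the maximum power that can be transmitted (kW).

J = πd⁴/32 = π(0.0547)⁴/32 = 8.789×10^-7 m⁴.
T_max = τ_allow·J/r = 5.28×10^7 × 8.789×10^-7 / 0.0274 = 1697 N·m.
ω = 2π·51.5 = 323.6 rad/s, so P_max = T_max·ω = 5.491×10^5 W.

549 kW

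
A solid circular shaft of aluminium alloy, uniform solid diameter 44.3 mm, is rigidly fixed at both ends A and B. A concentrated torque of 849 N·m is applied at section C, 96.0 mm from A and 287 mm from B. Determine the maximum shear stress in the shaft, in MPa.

With uniform GJ and both ends fixed, compatibility θ_AC = θ_CB gives T_A·a = T_B·b, together with T_A + T_B = T₀.
T_A = T₀·b/(a+b) = 849.0·287/383.0 = 636.2 N·m; T_B = 212.8 N·m.
τ in each portion: τ_AC = 3.73×10^7 Pa, τ_CB = 1.25×10^7 Pa; maximum is in AC.
τ_max = T_AC·r/J = 636.2·0.0221/3.78×10^-7 = 3.727×10^7 Pa.

37.3 MPa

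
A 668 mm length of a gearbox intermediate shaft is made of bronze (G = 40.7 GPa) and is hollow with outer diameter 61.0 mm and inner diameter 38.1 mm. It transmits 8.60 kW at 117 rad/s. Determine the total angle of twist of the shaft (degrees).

0.0600°

ω = 117 rad/s, so T = P/ω = 8.60×10³ / 117.0 = 73.50 N·m.
J = π(d_o⁴ − d_i⁴)/32 = π(0.0610⁴ − 0.0381⁴)/32 = 1.152×10^-6 m⁴.
θ = T·L/(G·J) = 73.50 × 0.668 / (40.7×10⁹ × 1.152×10^-6) = 1.047×10^-3 rad.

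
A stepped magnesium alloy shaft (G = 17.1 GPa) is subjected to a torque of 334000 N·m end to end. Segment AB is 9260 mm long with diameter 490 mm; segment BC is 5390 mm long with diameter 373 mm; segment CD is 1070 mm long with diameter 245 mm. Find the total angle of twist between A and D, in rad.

J_AB = π(0.490)⁴/32 = 5.66×10^-3 m⁴; J_BC = π(0.373)⁴/32 = 1.90×10^-3 m⁴; J_CD = π(0.245)⁴/32 = 3.54×10^-4 m⁴.
θ = (T/G)·Σ L_i/J_i = (334000/17.1×10⁹)·(9.26/5.66×10^-3 + 5.39/1.90×10^-3 + 1.07/3.54×10^-4) = 0.1464 rad.

0.146 rad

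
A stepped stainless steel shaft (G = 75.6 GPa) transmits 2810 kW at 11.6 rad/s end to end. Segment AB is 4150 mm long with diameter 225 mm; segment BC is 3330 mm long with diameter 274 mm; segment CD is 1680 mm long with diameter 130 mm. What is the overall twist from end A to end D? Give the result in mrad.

264 mrad

ω = 11.6 rad/s, so T = P/ω = 2810×10³ / 11.60 = 242200 N·m.
J_AB = π(0.225)⁴/32 = 2.52×10^-4 m⁴; J_BC = π(0.274)⁴/32 = 5.53×10^-4 m⁴; J_CD = π(0.130)⁴/32 = 2.80×10^-5 m⁴.
θ = (T/G)·Σ L_i/J_i = (242200/75.6×10⁹)·(4.15/2.52×10^-4 + 3.33/5.53×10^-4 + 1.68/2.80×10^-5) = 0.2641 rad.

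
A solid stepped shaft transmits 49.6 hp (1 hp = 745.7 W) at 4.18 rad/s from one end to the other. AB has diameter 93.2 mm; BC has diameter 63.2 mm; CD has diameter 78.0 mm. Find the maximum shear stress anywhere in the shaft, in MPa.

179 MPa

ω = 4.18 rad/s, so T = P/ω = 49.6×745.7 / 4.180 = 8848 N·m.
Under the same torque, τ_max = 16T/(πd³) is largest where d is smallest — segment BC (d = 63.2 mm).
τ_max = 16·8848/(π·(0.0632)³) = 1.785×10^8 Pa.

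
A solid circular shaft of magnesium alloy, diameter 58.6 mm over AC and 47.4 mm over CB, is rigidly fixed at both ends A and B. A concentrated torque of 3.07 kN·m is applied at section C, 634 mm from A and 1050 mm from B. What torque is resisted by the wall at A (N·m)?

Compatibility: T_A·a/J_AC = T_B·b/J_CB with T_A + T_B = T₀.
J_AC = 1.16×10^-6 m⁴, J_CB = 4.96×10^-7 m⁴, so T_A = T₀·(J_AC/a)/((J_AC/a)+(J_CB/b)) = 2439 N·m, T_B = 630.5 N·m.

2440 N·m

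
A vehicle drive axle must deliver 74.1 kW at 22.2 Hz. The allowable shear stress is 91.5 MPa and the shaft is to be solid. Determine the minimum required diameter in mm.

ω = 2π·22.2 = 139.5 rad/s, so T = P/ω = 74.1×10³ / 139.5 = 531.2 N·m.
For a solid shaft τ_max = 16T/(πd³), so d = (16T/(π τ_allow))^(1/3) = (16·531.2/(π·9.15×10^7))^(1/3) = 0.03092 m.

30.9 mm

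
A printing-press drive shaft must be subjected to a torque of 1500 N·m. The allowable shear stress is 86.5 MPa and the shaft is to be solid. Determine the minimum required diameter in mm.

For a solid shaft τ_max = 16T/(πd³), so d = (16T/(π τ_allow))^(1/3) = (16·1500/(π·8.65×10^7))^(1/3) = 0.04453 m.

44.5 mm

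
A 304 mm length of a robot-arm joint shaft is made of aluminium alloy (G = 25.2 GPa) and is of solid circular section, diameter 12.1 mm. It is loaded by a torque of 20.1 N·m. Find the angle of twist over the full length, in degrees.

J = πd⁴/32 = π(0.0121)⁴/32 = 2.104×10^-9 m⁴.
θ = T·L/(G·J) = 20.10 × 0.304 / (25.2×10⁹ × 2.104×10^-9) = 0.1152 rad.

6.60°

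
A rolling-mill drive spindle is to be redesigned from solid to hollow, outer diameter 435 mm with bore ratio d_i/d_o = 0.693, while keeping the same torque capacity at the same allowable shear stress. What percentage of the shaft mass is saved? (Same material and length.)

Equal τ_max and T ⇒ the solid shaft needs d_s³ = d_o³(1−k⁴), so d_s = 435·(1−0.693⁴)^(1/3) = 398.6 mm.
Area ratio A_h/A_s = d_o²(1−k²)/d_s² = (1−k²)/(1−k⁴)^(2/3) = 0.6190.
Mass saving = 1 − 0.6190 = 38.1 %.

38.1 %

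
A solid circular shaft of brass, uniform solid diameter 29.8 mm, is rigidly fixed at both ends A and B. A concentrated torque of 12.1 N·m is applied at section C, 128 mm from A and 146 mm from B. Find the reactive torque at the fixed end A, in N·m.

6.45 N·m

With uniform GJ and both ends fixed, compatibility θ_AC = θ_CB gives T_A·a = T_B·b, together with T_A + T_B = T₀.
T_A = T₀·b/(a+b) = 12.10·146/274.0 = 6.447 N·m; T_B = 5.653 N·m.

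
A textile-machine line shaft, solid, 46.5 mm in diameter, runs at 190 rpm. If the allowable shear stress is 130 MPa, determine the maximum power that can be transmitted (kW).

J = πd⁴/32 = π(0.0465)⁴/32 = 4.590×10^-7 m⁴.
T_max = τ_allow·J/r = 1.30×10^8 × 4.590×10^-7 / 0.0232 = 2566 N·m.
ω = 2π·190/60 = 19.90 rad/s, so P_max = T_max·ω = 5.106×10^4 W.

51.1 kW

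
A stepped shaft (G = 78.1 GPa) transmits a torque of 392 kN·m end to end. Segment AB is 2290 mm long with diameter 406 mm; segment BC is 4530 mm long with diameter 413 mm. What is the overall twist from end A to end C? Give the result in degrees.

0.703°

J_AB = π(0.406)⁴/32 = 2.67×10^-3 m⁴; J_BC = π(0.413)⁴/32 = 2.86×10^-3 m⁴.
θ = (T/G)·Σ L_i/J_i = (392000/78.1×10⁹)·(2.29/2.67×10^-3 + 4.53/2.86×10^-3) = 0.01227 rad.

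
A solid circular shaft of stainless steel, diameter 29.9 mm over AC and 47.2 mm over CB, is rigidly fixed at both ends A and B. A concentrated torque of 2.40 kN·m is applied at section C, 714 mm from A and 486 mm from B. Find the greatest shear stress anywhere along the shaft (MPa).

105 MPa

Compatibility: T_A·a/J_AC = T_B·b/J_CB with T_A + T_B = T₀.
J_AC = 7.85×10^-8 m⁴, J_CB = 4.87×10^-7 m⁴, so T_A = T₀·(J_AC/a)/((J_AC/a)+(J_CB/b)) = 237.1 N·m, T_B = 2163 N·m.
τ in each portion: τ_AC = 4.52×10^7 Pa, τ_CB = 1.05×10^8 Pa; maximum is in CB.
τ_max = T_CB·r/J = 2163·0.0236/4.87×10^-7 = 1.048×10^8 Pa.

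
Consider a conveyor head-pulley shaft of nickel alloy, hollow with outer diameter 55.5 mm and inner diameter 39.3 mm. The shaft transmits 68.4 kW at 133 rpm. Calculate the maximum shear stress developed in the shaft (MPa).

ω = 2π·133/60 = 13.93 rad/s, so T = P/ω = 68.4×10³ / 13.93 = 4911 N·m.
J = π(d_o⁴ − d_i⁴)/32 = π(0.0555⁴ − 0.0393⁴)/32 = 6.973×10^-7 m⁴.
τ_max = T·r/J = 4911 × 0.0278 / 6.973×10^-7 = 1.954×10^8 Pa.

195 MPa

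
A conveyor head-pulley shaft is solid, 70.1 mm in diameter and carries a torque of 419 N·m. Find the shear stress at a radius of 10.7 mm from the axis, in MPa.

1.89 MPa

J = πd⁴/32 = π(0.0701)⁴/32 = 2.371×10^-6 m⁴.
Shear stress varies linearly with radius: τ = T·r/J = 419.0 × 0.0107 / 2.371×10^-6 = 1.891×10^6 Pa.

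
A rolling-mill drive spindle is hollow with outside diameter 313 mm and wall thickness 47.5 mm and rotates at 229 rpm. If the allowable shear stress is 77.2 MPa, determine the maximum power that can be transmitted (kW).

8520 kW

J = π(d_o⁴ − d_i⁴)/32 = π(0.313⁴ − 0.218⁴)/32 = 7.205×10^-4 m⁴.
T_max = τ_allow·J/r = 7.72×10^7 × 7.205×10^-4 / 0.157 = 355400 N·m.
ω = 2π·229/60 = 23.98 rad/s, so P_max = T_max·ω = 8.524×10^6 W.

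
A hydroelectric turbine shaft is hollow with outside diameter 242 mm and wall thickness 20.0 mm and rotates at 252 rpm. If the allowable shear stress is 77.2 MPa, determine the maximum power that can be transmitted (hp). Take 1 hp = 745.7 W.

3910 hp

J = π(d_o⁴ − d_i⁴)/32 = π(0.242⁴ − 0.202⁴)/32 = 1.733×10^-4 m⁴.
T_max = τ_allow·J/r = 7.72×10^7 × 1.733×10^-4 / 0.121 = 110500 N·m.
ω = 2π·252/60 = 26.39 rad/s, so P_max = T_max·ω = 2.917×10^6 W.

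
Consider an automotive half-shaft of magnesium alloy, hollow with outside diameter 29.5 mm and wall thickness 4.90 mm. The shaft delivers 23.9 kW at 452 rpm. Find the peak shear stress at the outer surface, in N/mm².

ω = 2π·452/60 = 47.33 rad/s, so T = P/ω = 23.9×10³ / 47.33 = 504.9 N·m.
J = π(d_o⁴ − d_i⁴)/32 = π(0.0295⁴ − 0.0197⁴)/32 = 5.956×10^-8 m⁴.
τ_max = T·r/J = 504.9 × 0.0147 / 5.956×10^-8 = 1.250×10^8 Pa.

125 N/mm²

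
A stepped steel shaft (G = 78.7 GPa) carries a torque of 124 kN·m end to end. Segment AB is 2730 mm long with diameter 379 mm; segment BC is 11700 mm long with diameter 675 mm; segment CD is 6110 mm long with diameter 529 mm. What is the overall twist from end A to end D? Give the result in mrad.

J_AB = π(0.379)⁴/32 = 2.03×10^-3 m⁴; J_BC = π(0.675)⁴/32 = 0.0204 m⁴; J_CD = π(0.529)⁴/32 = 7.69×10^-3 m⁴.
θ = (T/G)·Σ L_i/J_i = (124000/78.7×10⁹)·(2.73/2.03×10^-3 + 11.7/0.0204 + 6.11/7.69×10^-3) = 4.280×10^-3 rad.

4.28 mrad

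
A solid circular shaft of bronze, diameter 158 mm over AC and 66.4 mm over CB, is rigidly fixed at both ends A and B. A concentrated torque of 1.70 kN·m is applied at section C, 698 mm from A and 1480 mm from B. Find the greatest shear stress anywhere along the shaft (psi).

Compatibility: T_A·a/J_AC = T_B·b/J_CB with T_A + T_B = T₀.
J_AC = 6.12×10^-5 m⁴, J_CB = 1.91×10^-6 m⁴, so T_A = T₀·(J_AC/a)/((J_AC/a)+(J_CB/b)) = 1675 N·m, T_B = 24.65 N·m.
τ in each portion: τ_AC = 2.16×10^6 Pa, τ_CB = 4.29×10^5 Pa; maximum is in AC.
τ_max = T_AC·r/J = 1675·0.0790/6.12×10^-5 = 2.163×10^6 Pa.

314 psi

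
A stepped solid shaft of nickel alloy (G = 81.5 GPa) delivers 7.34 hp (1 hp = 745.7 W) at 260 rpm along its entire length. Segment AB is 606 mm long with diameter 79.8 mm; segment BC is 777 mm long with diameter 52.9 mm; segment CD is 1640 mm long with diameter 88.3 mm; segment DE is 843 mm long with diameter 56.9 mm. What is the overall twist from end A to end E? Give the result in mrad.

5.57 mrad

ω = 2π·260/60 = 27.23 rad/s, so T = P/ω = 7.34×745.7 / 27.23 = 201.0 N·m.
J_AB = π(0.0798)⁴/32 = 3.98×10^-6 m⁴; J_BC = π(0.0529)⁴/32 = 7.69×10^-7 m⁴; J_CD = π(0.0883)⁴/32 = 5.97×10^-6 m⁴; J_DE = π(0.0569)⁴/32 = 1.03×10^-6 m⁴.
θ = (T/G)·Σ L_i/J_i = (201.0/81.5×10⁹)·(0.606/3.98×10^-6 + 0.777/7.69×10^-7 + 1.64/5.97×10^-6 + 0.843/1.03×10^-6) = 5.567×10^-3 rad.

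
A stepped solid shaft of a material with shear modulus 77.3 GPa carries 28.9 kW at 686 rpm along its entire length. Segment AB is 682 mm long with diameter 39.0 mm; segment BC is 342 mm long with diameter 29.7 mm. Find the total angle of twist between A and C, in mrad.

ω = 2π·686/60 = 71.84 rad/s, so T = P/ω = 28.9×10³ / 71.84 = 402.3 N·m.
J_AB = π(0.0390)⁴/32 = 2.27×10^-7 m⁴; J_BC = π(0.0297)⁴/32 = 7.64×10^-8 m⁴.
θ = (T/G)·Σ L_i/J_i = (402.3/77.3×10⁹)·(0.682/2.27×10^-7 + 0.342/7.64×10^-8) = 0.03893 rad.

38.9 mrad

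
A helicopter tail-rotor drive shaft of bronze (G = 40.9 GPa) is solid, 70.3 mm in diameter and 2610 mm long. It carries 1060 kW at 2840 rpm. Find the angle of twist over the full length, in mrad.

94.9 mrad

ω = 2π·2840/60 = 297.4 rad/s, so T = P/ω = 1060×10³ / 297.4 = 3564 N·m.
J = πd⁴/32 = π(0.0703)⁴/32 = 2.398×10^-6 m⁴.
θ = T·L/(G·J) = 3564 × 2.61 / (40.9×10⁹ × 2.398×10^-6) = 0.09485 rad.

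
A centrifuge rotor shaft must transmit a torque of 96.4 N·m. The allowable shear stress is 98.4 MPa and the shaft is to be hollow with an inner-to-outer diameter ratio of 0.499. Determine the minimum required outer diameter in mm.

For a hollow shaft with d_i/d_o = 0.499: τ_max = 16T/(π d_o³ (1−k⁴)), so d_o = [16T/(π τ_allow (1−k⁴))]^(1/3) = [16·96.40/(π·9.84×10^7·0.9380)]^(1/3) = 0.01746 m.

17.5 mm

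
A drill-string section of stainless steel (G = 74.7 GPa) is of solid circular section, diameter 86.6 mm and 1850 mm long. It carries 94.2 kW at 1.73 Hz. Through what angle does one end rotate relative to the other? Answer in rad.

0.0389 rad

ω = 2π·1.73 = 10.87 rad/s, so T = P/ω = 94.2×10³ / 10.87 = 8666 N·m.
J = πd⁴/32 = π(0.0866)⁴/32 = 5.522×10^-6 m⁴.
θ = T·L/(G·J) = 8666 × 1.85 / (74.7×10⁹ × 5.522×10^-6) = 0.03887 rad.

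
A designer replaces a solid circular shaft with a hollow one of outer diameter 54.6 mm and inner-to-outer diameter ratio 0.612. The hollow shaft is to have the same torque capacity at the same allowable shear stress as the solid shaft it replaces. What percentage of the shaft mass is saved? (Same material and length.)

Equal τ_max and T ⇒ the solid shaft needs d_s³ = d_o³(1−k⁴), so d_s = 54.6·(1−0.612⁴)^(1/3) = 51.92 mm.
Area ratio A_h/A_s = d_o²(1−k²)/d_s² = (1−k²)/(1−k⁴)^(2/3) = 0.6918.
Mass saving = 1 − 0.6918 = 30.8 %.

30.8 %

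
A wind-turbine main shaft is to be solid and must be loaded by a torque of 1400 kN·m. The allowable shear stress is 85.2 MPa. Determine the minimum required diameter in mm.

For a solid shaft τ_max = 16T/(πd³), so d = (16T/(π τ_allow))^(1/3) = (16·1.400e6/(π·8.52×10^7))^(1/3) = 0.4374 m.

437 mm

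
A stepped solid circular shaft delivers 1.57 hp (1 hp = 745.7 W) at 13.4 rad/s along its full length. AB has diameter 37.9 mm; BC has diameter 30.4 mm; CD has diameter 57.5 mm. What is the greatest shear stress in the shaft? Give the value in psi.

2300 psi

ω = 13.4 rad/s, so T = P/ω = 1.57×745.7 / 13.40 = 87.37 N·m.
Under the same torque, τ_max = 16T/(πd³) is largest where d is smallest — segment BC (d = 30.4 mm).
τ_max = 16·87.37/(π·(0.0304)³) = 1.584×10^7 Pa.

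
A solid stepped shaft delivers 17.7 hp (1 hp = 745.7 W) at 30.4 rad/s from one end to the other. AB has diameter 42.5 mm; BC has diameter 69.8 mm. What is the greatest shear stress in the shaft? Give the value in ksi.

4.18 ksi

ω = 30.4 rad/s, so T = P/ω = 17.7×745.7 / 30.40 = 434.2 N·m.
Under the same torque, τ_max = 16T/(πd³) is largest where d is smallest — segment AB (d = 42.5 mm).
τ_max = 16·434.2/(π·(0.0425)³) = 2.880×10^7 Pa.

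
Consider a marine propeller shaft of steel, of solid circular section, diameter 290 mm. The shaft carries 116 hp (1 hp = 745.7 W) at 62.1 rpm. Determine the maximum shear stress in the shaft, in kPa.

2780 kPa

ω = 2π·62.1/60 = 6.503 rad/s, so T = P/ω = 116×745.7 / 6.503 = 13300 N·m.
J = πd⁴/32 = π(0.290)⁴/32 = 6.944×10^-4 m⁴.
τ_max = T·r/J = 13300 × 0.145 / 6.944×10^-4 = 2.778×10^6 Pa.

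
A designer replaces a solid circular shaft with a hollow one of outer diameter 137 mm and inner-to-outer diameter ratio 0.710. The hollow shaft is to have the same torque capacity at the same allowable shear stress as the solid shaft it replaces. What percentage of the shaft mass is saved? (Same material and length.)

Equal τ_max and T ⇒ the solid shaft needs d_s³ = d_o³(1−k⁴), so d_s = 137·(1−0.710⁴)^(1/3) = 124.2 mm.
Area ratio A_h/A_s = d_o²(1−k²)/d_s² = (1−k²)/(1−k⁴)^(2/3) = 0.6029.
Mass saving = 1 − 0.6029 = 39.7 %.

39.7 %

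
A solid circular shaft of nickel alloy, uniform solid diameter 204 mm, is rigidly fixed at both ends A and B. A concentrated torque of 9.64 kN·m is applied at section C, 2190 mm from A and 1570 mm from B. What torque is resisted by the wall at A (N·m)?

With uniform GJ and both ends fixed, compatibility θ_AC = θ_CB gives T_A·a = T_B·b, together with T_A + T_B = T₀.
T_A = T₀·b/(a+b) = 9640·1570/3760 = 4025 N·m; T_B = 5615 N·m.

4030 N·m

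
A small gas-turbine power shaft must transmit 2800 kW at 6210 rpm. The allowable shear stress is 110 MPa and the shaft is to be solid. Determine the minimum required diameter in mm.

58.4 mm

ω = 2π·6210/60 = 650.3 rad/s, so T = P/ω = 2800×10³ / 650.3 = 4306 N·m.
For a solid shaft τ_max = 16T/(πd³), so d = (16T/(π τ_allow))^(1/3) = (16·4306/(π·1.10×10^8))^(1/3) = 0.05842 m.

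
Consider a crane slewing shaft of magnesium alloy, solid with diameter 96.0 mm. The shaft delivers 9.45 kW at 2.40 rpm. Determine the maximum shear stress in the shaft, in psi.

31400 psi

ω = 2π·2.40/60 = 0.2513 rad/s, so T = P/ω = 9.45×10³ / 0.2513 = 37600 N·m.
J = πd⁴/32 = π(0.0960)⁴/32 = 8.338×10^-6 m⁴.
τ_max = T·r/J = 37600 × 0.0480 / 8.338×10^-6 = 2.164×10^8 Pa.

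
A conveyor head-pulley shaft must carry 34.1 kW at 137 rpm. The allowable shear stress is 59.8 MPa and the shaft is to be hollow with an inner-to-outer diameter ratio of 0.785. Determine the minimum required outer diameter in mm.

68.8 mm

ω = 2π·137/60 = 14.35 rad/s, so T = P/ω = 34.1×10³ / 14.35 = 2377 N·m.
For a hollow shaft with d_i/d_o = 0.785: τ_max = 16T/(π d_o³ (1−k⁴)), so d_o = [16T/(π τ_allow (1−k⁴))]^(1/3) = [16·2377/(π·5.98×10^7·0.6203)]^(1/3) = 0.06885 m.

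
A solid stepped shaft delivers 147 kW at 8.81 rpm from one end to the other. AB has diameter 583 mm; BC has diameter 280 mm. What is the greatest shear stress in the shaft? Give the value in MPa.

ω = 2π·8.81/60 = 0.9226 rad/s, so T = P/ω = 147×10³ / 0.9226 = 159300 N·m.
Under the same torque, τ_max = 16T/(πd³) is largest where d is smallest — segment BC (d = 280 mm).
τ_max = 16·159300/(π·(0.280)³) = 3.697×10^7 Pa.

37.0 MPa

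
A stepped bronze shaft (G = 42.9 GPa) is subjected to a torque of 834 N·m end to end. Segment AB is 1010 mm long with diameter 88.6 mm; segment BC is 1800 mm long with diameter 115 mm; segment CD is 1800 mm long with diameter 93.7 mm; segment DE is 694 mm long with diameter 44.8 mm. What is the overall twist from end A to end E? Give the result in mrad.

44.0 mrad

J_AB = π(0.0886)⁴/32 = 6.05×10^-6 m⁴; J_BC = π(0.115)⁴/32 = 1.72×10^-5 m⁴; J_CD = π(0.0937)⁴/32 = 7.57×10^-6 m⁴; J_DE = π(0.0448)⁴/32 = 3.95×10^-7 m⁴.
θ = (T/G)·Σ L_i/J_i = (834.0/42.9×10⁹)·(1.01/6.05×10^-6 + 1.80/1.72×10^-5 + 1.80/7.57×10^-6 + 0.694/3.95×10^-7) = 0.04402 rad.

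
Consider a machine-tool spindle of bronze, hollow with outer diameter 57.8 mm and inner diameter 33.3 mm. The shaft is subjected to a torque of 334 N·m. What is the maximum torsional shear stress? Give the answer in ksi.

1.44 ksi

J = π(d_o⁴ − d_i⁴)/32 = π(0.0578⁴ − 0.0333⁴)/32 = 9.750×10^-7 m⁴.
τ_max = T·r/J = 334.0 × 0.0289 / 9.750×10^-7 = 9.900×10^6 Pa.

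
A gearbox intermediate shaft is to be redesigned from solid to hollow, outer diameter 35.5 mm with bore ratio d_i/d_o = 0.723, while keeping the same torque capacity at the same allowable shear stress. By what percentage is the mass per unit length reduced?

Equal τ_max and T ⇒ the solid shaft needs d_s³ = d_o³(1−k⁴), so d_s = 35.5·(1−0.723⁴)^(1/3) = 31.92 mm.
Area ratio A_h/A_s = d_o²(1−k²)/d_s² = (1−k²)/(1−k⁴)^(2/3) = 0.5904.
Mass saving = 1 − 0.5904 = 41.0 %.

41.0 %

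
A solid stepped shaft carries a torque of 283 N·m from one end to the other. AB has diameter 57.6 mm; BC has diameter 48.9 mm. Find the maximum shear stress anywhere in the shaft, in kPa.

12300 kPa

Under the same torque, τ_max = 16T/(πd³) is largest where d is smallest — segment BC (d = 48.9 mm).
τ_max = 16·283.0/(π·(0.0489)³) = 1.233×10^7 Pa.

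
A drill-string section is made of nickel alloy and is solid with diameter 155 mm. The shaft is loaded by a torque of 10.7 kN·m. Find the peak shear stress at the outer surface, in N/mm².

J = πd⁴/32 = π(0.155)⁴/32 = 5.667×10^-5 m⁴.
τ_max = T·r/J = 10700 × 0.0775 / 5.667×10^-5 = 1.463×10^7 Pa.

14.6 N/mm²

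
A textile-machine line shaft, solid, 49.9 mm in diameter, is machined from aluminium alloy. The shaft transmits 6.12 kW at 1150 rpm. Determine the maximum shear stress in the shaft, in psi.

ω = 2π·1150/60 = 120.4 rad/s, so T = P/ω = 6.12×10³ / 120.4 = 50.82 N·m.
J = πd⁴/32 = π(0.0499)⁴/32 = 6.087×10^-7 m⁴.
τ_max = T·r/J = 50.82 × 0.0249 / 6.087×10^-7 = 2.083×10^6 Pa.

302 psi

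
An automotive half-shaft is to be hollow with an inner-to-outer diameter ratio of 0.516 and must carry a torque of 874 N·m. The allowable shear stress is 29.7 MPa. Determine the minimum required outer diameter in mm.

For a hollow shaft with d_i/d_o = 0.516: τ_max = 16T/(π d_o³ (1−k⁴)), so d_o = [16T/(π τ_allow (1−k⁴))]^(1/3) = [16·874.0/(π·2.97×10^7·0.9291)]^(1/3) = 0.05444 m.

54.4 mm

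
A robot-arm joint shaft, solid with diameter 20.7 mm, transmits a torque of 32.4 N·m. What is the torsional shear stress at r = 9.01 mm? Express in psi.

J = πd⁴/32 = π(0.0207)⁴/32 = 1.803×10^-8 m⁴.
Shear stress varies linearly with radius: τ = T·r/J = 32.40 × 0.00901 / 1.803×10^-8 = 1.620×10^7 Pa.

2350 psi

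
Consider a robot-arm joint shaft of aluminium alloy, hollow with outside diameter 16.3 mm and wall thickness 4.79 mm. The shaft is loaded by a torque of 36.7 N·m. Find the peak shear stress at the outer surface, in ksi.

J = π(d_o⁴ − d_i⁴)/32 = π(0.0163⁴ − 0.00672⁴)/32 = 6.730×10^-9 m⁴.
τ_max = T·r/J = 36.70 × 0.00815 / 6.730×10^-9 = 4.444×10^7 Pa.

6.45 ksi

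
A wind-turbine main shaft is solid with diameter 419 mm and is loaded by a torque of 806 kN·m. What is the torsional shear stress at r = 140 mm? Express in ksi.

J = πd⁴/32 = π(0.419)⁴/32 = 3.026×10^-3 m⁴.
Shear stress varies linearly with radius: τ = T·r/J = 806000 × 0.140 / 3.026×10^-3 = 3.729×10^7 Pa.

5.41 ksi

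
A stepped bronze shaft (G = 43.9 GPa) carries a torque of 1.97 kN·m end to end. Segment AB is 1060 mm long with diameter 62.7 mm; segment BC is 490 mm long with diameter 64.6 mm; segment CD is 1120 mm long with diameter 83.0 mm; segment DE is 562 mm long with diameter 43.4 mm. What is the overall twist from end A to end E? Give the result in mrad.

127 mrad

J_AB = π(0.0627)⁴/32 = 1.52×10^-6 m⁴; J_BC = π(0.0646)⁴/32 = 1.71×10^-6 m⁴; J_CD = π(0.0830)⁴/32 = 4.66×10^-6 m⁴; J_DE = π(0.0434)⁴/32 = 3.48×10^-7 m⁴.
θ = (T/G)·Σ L_i/J_i = (1970/43.9×10⁹)·(1.06/1.52×10^-6 + 0.490/1.71×10^-6 + 1.12/4.66×10^-6 + 0.562/3.48×10^-7) = 0.1274 rad.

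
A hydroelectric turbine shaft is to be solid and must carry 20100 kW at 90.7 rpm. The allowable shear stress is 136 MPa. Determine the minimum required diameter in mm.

430 mm

ω = 2π·90.7/60 = 9.498 rad/s, so T = P/ω = 20100×10³ / 9.498 = 2.116e6 N·m.
For a solid shaft τ_max = 16T/(πd³), so d = (16T/(π τ_allow))^(1/3) = (16·2.116e6/(π·1.36×10^8))^(1/3) = 0.4295 m.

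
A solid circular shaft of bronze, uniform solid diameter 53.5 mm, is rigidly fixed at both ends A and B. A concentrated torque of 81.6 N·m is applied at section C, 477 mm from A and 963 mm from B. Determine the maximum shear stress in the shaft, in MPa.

1.81 MPa

With uniform GJ and both ends fixed, compatibility θ_AC = θ_CB gives T_A·a = T_B·b, together with T_A + T_B = T₀.
T_A = T₀·b/(a+b) = 81.60·963/1440 = 54.57 N·m; T_B = 27.03 N·m.
τ in each portion: τ_AC = 1.81×10^6 Pa, τ_CB = 8.99×10^5 Pa; maximum is in AC.
τ_max = T_AC·r/J = 54.57·0.0267/8.04×10^-7 = 1.815×10^6 Pa.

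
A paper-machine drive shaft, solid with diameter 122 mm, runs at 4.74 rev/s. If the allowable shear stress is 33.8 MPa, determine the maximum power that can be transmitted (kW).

J = πd⁴/32 = π(0.122)⁴/32 = 2.175×10^-5 m⁴.
T_max = τ_allow·J/r = 3.38×10^7 × 2.175×10^-5 / 0.0610 = 12050 N·m.
ω = 2π·4.74 = 29.78 rad/s, so P_max = T_max·ω = 3.589×10^5 W.

359 kW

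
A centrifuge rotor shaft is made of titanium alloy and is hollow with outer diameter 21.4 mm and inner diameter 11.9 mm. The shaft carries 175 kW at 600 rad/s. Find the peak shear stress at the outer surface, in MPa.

ω = 600 rad/s, so T = P/ω = 175×10³ / 600.0 = 291.7 N·m.
J = π(d_o⁴ − d_i⁴)/32 = π(0.0214⁴ − 0.0119⁴)/32 = 1.862×10^-8 m⁴.
τ_max = T·r/J = 291.7 × 0.0107 / 1.862×10^-8 = 1.676×10^8 Pa.

168 MPa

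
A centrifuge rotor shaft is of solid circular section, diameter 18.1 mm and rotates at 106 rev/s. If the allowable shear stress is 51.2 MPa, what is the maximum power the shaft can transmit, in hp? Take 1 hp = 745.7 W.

53.2 hp

J = πd⁴/32 = π(0.0181)⁴/32 = 1.054×10^-8 m⁴.
T_max = τ_allow·J/r = 5.12×10^7 × 1.054×10^-8 / 0.00905 = 59.61 N·m.
ω = 2π·106 = 666.0 rad/s, so P_max = T_max·ω = 3.970×10^4 W.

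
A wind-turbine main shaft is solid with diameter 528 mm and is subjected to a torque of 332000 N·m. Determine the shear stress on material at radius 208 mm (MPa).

J = πd⁴/32 = π(0.528)⁴/32 = 7.630×10^-3 m⁴.
Shear stress varies linearly with radius: τ = T·r/J = 332000 × 0.208 / 7.630×10^-3 = 9.050×10^6 Pa.

9.05 MPa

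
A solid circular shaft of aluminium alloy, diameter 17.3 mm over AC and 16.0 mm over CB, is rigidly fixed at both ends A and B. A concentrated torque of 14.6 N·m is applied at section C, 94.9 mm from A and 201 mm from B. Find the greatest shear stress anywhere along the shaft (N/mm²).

10.7 N/mm²

Compatibility: T_A·a/J_AC = T_B·b/J_CB with T_A + T_B = T₀.
J_AC = 8.79×10^-9 m⁴, J_CB = 6.43×10^-9 m⁴, so T_A = T₀·(J_AC/a)/((J_AC/a)+(J_CB/b)) = 10.85 N·m, T_B = 3.748 N·m.
τ in each portion: τ_AC = 1.07×10^7 Pa, τ_CB = 4.66×10^6 Pa; maximum is in AC.
τ_max = T_AC·r/J = 10.85·0.00865/8.79×10^-9 = 1.067×10^7 Pa.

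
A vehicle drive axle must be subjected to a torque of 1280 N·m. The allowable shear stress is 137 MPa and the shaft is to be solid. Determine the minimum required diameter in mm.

For a solid shaft τ_max = 16T/(πd³), so d = (16T/(π τ_allow))^(1/3) = (16·1280/(π·1.37×10^8))^(1/3) = 0.03624 m.

36.2 mm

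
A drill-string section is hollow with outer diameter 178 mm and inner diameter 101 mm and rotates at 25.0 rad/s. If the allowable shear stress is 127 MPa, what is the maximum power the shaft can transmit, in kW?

J = π(d_o⁴ − d_i⁴)/32 = π(0.178⁴ − 0.101⁴)/32 = 8.834×10^-5 m⁴.
T_max = τ_allow·J/r = 1.27×10^8 × 8.834×10^-5 / 0.0890 = 126100 N·m.
ω = 25.0 rad/s, so P_max = T_max·ω = 3.151×10^6 W.

3150 kW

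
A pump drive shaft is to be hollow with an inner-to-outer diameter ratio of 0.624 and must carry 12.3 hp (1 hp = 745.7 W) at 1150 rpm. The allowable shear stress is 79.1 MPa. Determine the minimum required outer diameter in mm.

ω = 2π·1150/60 = 120.4 rad/s, so T = P/ω = 12.3×745.7 / 120.4 = 76.16 N·m.
For a hollow shaft with d_i/d_o = 0.624: τ_max = 16T/(π d_o³ (1−k⁴)), so d_o = [16T/(π τ_allow (1−k⁴))]^(1/3) = [16·76.16/(π·7.91×10^7·0.8484)]^(1/3) = 0.01795 m.

17.9 mm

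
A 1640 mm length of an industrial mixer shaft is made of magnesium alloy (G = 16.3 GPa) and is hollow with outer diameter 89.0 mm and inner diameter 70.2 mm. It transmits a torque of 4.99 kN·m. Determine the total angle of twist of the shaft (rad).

J = π(d_o⁴ − d_i⁴)/32 = π(0.0890⁴ − 0.0702⁴)/32 = 3.775×10^-6 m⁴.
θ = T·L/(G·J) = 4990 × 1.64 / (16.3×10⁹ × 3.775×10^-6) = 0.1330 rad.

0.133 rad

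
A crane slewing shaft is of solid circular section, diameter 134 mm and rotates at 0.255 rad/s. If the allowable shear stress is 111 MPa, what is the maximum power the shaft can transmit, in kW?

13.4 kW

J = πd⁴/32 = π(0.134)⁴/32 = 3.165×10^-5 m⁴.
T_max = τ_allow·J/r = 1.11×10^8 × 3.165×10^-5 / 0.0670 = 52440 N·m.
ω = 0.255 rad/s, so P_max = T_max·ω = 1.337×10^4 W.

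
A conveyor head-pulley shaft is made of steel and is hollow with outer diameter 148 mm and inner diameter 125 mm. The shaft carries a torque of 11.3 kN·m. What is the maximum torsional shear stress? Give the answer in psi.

5240 psi

J = π(d_o⁴ − d_i⁴)/32 = π(0.148⁴ − 0.125⁴)/32 = 2.313×10^-5 m⁴.
τ_max = T·r/J = 11300 × 0.0740 / 2.313×10^-5 = 3.615×10^7 Pa.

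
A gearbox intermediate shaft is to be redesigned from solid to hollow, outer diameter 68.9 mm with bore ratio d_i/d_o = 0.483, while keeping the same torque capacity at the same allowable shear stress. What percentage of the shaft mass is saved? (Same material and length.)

Equal τ_max and T ⇒ the solid shaft needs d_s³ = d_o³(1−k⁴), so d_s = 68.9·(1−0.483⁴)^(1/3) = 67.63 mm.
Area ratio A_h/A_s = d_o²(1−k²)/d_s² = (1−k²)/(1−k⁴)^(2/3) = 0.7959.
Mass saving = 1 − 0.7959 = 20.4 %.

20.4 %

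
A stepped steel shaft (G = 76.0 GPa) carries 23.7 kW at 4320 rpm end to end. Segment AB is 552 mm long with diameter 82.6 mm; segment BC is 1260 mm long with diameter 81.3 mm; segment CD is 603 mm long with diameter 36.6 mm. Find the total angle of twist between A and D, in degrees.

0.152°

ω = 2π·4320/60 = 452.4 rad/s, so T = P/ω = 23.7×10³ / 452.4 = 52.39 N·m.
J_AB = π(0.0826)⁴/32 = 4.57×10^-6 m⁴; J_BC = π(0.0813)⁴/32 = 4.29×10^-6 m⁴; J_CD = π(0.0366)⁴/32 = 1.76×10^-7 m⁴.
θ = (T/G)·Σ L_i/J_i = (52.39/76.0×10⁹)·(0.552/4.57×10^-6 + 1.26/4.29×10^-6 + 0.603/1.76×10^-7) = 2.645×10^-3 rad.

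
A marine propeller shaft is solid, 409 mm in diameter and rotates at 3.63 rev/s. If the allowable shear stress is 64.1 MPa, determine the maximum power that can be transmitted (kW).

19600 kW

J = πd⁴/32 = π(0.409)⁴/32 = 2.747×10^-3 m⁴.
T_max = τ_allow·J/r = 6.41×10^7 × 2.747×10^-3 / 0.204 = 861100 N·m.
ω = 2π·3.63 = 22.81 rad/s, so P_max = T_max·ω = 1.964×10^7 W.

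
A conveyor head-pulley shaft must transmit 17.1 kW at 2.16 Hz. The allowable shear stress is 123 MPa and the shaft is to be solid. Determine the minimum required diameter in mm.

ω = 2π·2.16 = 13.57 rad/s, so T = P/ω = 17.1×10³ / 13.57 = 1260 N·m.
For a solid shaft τ_max = 16T/(πd³), so d = (16T/(π τ_allow))^(1/3) = (16·1260/(π·1.23×10^8))^(1/3) = 0.03737 m.

37.4 mm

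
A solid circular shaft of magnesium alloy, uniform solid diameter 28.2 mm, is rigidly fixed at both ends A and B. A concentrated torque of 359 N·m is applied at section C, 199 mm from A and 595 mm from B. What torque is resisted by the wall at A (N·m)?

269 N·m

With uniform GJ and both ends fixed, compatibility θ_AC = θ_CB gives T_A·a = T_B·b, together with T_A + T_B = T₀.
T_A = T₀·b/(a+b) = 359.0·595/794.0 = 269.0 N·m; T_B = 89.98 N·m.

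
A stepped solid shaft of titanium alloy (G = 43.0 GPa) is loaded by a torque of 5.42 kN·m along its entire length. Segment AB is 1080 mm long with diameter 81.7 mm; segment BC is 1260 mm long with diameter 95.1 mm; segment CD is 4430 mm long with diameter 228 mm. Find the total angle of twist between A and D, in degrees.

3.04°

J_AB = π(0.0817)⁴/32 = 4.37×10^-6 m⁴; J_BC = π(0.0951)⁴/32 = 8.03×10^-6 m⁴; J_CD = π(0.228)⁴/32 = 2.65×10^-4 m⁴.
θ = (T/G)·Σ L_i/J_i = (5420/43.0×10⁹)·(1.08/4.37×10^-6 + 1.26/8.03×10^-6 + 4.43/2.65×10^-4) = 0.05300 rad.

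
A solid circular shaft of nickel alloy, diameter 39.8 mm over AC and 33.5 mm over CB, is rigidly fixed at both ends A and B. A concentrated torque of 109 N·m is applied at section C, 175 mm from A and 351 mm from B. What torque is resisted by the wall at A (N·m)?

87.2 N·m

Compatibility: T_A·a/J_AC = T_B·b/J_CB with T_A + T_B = T₀.
J_AC = 2.46×10^-7 m⁴, J_CB = 1.24×10^-7 m⁴, so T_A = T₀·(J_AC/a)/((J_AC/a)+(J_CB/b)) = 87.18 N·m, T_B = 21.82 N·m.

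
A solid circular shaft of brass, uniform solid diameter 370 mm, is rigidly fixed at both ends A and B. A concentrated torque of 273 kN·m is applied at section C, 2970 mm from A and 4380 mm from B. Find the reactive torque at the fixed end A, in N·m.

163000 N·m

With uniform GJ and both ends fixed, compatibility θ_AC = θ_CB gives T_A·a = T_B·b, together with T_A + T_B = T₀.
T_A = T₀·b/(a+b) = 273000·4380/7350 = 162700 N·m; T_B = 110300 N·m.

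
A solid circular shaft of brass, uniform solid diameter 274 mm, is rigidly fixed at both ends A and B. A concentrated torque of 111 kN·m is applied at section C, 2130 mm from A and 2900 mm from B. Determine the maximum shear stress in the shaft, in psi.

2300 psi

With uniform GJ and both ends fixed, compatibility θ_AC = θ_CB gives T_A·a = T_B·b, together with T_A + T_B = T₀.
T_A = T₀·b/(a+b) = 111000·2900/5030 = 64000 N·m; T_B = 47000 N·m.
τ in each portion: τ_AC = 1.58×10^7 Pa, τ_CB = 1.16×10^7 Pa; maximum is in AC.
τ_max = T_AC·r/J = 64000·0.137/5.53×10^-4 = 1.584×10^7 Pa.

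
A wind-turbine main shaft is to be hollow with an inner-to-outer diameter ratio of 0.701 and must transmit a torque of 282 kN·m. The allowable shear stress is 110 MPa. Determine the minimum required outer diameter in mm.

258 mm

For a hollow shaft with d_i/d_o = 0.701: τ_max = 16T/(π d_o³ (1−k⁴)), so d_o = [16T/(π τ_allow (1−k⁴))]^(1/3) = [16·282000/(π·1.10×10^8·0.7585)]^(1/3) = 0.2582 m.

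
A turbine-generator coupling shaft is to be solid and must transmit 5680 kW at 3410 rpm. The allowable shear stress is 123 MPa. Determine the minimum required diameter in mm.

ω = 2π·3410/60 = 357.1 rad/s, so T = P/ω = 5680×10³ / 357.1 = 15910 N·m.
For a solid shaft τ_max = 16T/(πd³), so d = (16T/(π τ_allow))^(1/3) = (16·15910/(π·1.23×10^8))^(1/3) = 0.08700 m.

87.0 mm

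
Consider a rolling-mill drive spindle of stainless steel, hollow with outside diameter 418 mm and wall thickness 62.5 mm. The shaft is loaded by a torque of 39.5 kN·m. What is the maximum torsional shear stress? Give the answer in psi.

J = π(d_o⁴ − d_i⁴)/32 = π(0.418⁴ − 0.293⁴)/32 = 2.274×10^-3 m⁴.
τ_max = T·r/J = 39500 × 0.209 / 2.274×10^-3 = 3.631×10^6 Pa.

527 psi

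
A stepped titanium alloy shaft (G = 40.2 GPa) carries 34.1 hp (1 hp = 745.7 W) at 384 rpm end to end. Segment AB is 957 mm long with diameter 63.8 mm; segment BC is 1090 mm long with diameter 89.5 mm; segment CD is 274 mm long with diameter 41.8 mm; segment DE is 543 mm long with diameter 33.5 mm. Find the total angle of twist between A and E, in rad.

ω = 2π·384/60 = 40.21 rad/s, so T = P/ω = 34.1×745.7 / 40.21 = 632.4 N·m.
J_AB = π(0.0638)⁴/32 = 1.63×10^-6 m⁴; J_BC = π(0.0895)⁴/32 = 6.30×10^-6 m⁴; J_CD = π(0.0418)⁴/32 = 3.00×10^-7 m⁴; J_DE = π(0.0335)⁴/32 = 1.24×10^-7 m⁴.
θ = (T/G)·Σ L_i/J_i = (632.4/40.2×10⁹)·(0.957/1.63×10^-6 + 1.09/6.30×10^-6 + 0.274/3.00×10^-7 + 0.543/1.24×10^-7) = 0.09544 rad.

0.0954 rad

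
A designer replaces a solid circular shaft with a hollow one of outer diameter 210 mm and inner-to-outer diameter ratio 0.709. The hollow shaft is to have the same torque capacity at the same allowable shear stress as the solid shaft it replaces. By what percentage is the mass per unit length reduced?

39.6 %

Equal τ_max and T ⇒ the solid shaft needs d_s³ = d_o³(1−k⁴), so d_s = 210·(1−0.709⁴)^(1/3) = 190.6 mm.
Area ratio A_h/A_s = d_o²(1−k²)/d_s² = (1−k²)/(1−k⁴)^(2/3) = 0.6039.
Mass saving = 1 − 0.6039 = 39.6 %.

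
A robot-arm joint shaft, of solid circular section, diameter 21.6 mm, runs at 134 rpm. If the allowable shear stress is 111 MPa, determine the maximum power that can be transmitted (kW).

3.08 kW

J = πd⁴/32 = π(0.0216)⁴/32 = 2.137×10^-8 m⁴.
T_max = τ_allow·J/r = 1.11×10^8 × 2.137×10^-8 / 0.0108 = 219.6 N·m.
ω = 2π·134/60 = 14.03 rad/s, so P_max = T_max·ω = 3082 W.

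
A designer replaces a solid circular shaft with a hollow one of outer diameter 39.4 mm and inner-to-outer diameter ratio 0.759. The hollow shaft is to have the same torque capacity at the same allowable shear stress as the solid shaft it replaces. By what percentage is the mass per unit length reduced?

Equal τ_max and T ⇒ the solid shaft needs d_s³ = d_o³(1−k⁴), so d_s = 39.4·(1−0.759⁴)^(1/3) = 34.44 mm.
Area ratio A_h/A_s = d_o²(1−k²)/d_s² = (1−k²)/(1−k⁴)^(2/3) = 0.5547.
Mass saving = 1 − 0.5547 = 44.5 %.

44.5 %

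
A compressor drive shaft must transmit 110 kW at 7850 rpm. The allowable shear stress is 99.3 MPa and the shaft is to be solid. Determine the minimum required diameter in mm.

19.0 mm

ω = 2π·7850/60 = 822.1 rad/s, so T = P/ω = 110×10³ / 822.1 = 133.8 N·m.
For a solid shaft τ_max = 16T/(πd³), so d = (16T/(π τ_allow))^(1/3) = (16·133.8/(π·9.93×10^7))^(1/3) = 0.01900 m.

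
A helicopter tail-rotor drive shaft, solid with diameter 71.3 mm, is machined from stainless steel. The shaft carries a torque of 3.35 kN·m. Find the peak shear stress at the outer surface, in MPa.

47.1 MPa

J = πd⁴/32 = π(0.0713)⁴/32 = 2.537×10^-6 m⁴.
τ_max = T·r/J = 3350 × 0.0357 / 2.537×10^-6 = 4.707×10^7 Pa.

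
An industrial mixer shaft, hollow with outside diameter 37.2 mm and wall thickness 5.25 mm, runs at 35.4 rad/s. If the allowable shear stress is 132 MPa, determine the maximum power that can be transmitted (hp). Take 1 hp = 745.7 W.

46.5 hp

J = π(d_o⁴ − d_i⁴)/32 = π(0.0372⁴ − 0.0267⁴)/32 = 1.381×10^-7 m⁴.
T_max = τ_allow·J/r = 1.32×10^8 × 1.381×10^-7 / 0.0186 = 980.2 N·m.
ω = 35.4 rad/s, so P_max = T_max·ω = 3.470×10^4 W.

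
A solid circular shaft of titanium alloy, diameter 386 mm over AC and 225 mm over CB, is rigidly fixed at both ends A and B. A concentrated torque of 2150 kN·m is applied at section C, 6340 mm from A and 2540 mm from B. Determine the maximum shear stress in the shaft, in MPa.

215 MPa

Compatibility: T_A·a/J_AC = T_B·b/J_CB with T_A + T_B = T₀.
J_AC = 2.18×10^-3 m⁴, J_CB = 2.52×10^-4 m⁴, so T_A = T₀·(J_AC/a)/((J_AC/a)+(J_CB/b)) = 1.669e6 N·m, T_B = 481000 N·m.
τ in each portion: τ_AC = 1.48×10^8 Pa, τ_CB = 2.15×10^8 Pa; maximum is in CB.
τ_max = T_CB·r/J = 481000·0.113/2.52×10^-4 = 2.150×10^8 Pa.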